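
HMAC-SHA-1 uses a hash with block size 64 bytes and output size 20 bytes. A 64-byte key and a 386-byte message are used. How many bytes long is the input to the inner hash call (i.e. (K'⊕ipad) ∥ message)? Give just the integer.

Key is 64 ≤ 64 bytes, zero-padded: |K'| = 64.
Inner input = (K'⊕ipad) ∥ m → 64 + 386 = 450 bytes.

450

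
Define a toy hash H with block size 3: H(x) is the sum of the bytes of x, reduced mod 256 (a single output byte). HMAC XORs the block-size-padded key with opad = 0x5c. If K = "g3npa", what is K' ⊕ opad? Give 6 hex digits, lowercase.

Key "g3npa" = 67 33 6e 70 61 is 5 bytes > B = 3, so hash it first: H(key) = d9, then zero-pad to 3 bytes: K' = d9 00 00.
XOR each byte with 0x5c: d9⊕5c=85, 00⊕5c=5c, 00⊕5c=5c.

855c5c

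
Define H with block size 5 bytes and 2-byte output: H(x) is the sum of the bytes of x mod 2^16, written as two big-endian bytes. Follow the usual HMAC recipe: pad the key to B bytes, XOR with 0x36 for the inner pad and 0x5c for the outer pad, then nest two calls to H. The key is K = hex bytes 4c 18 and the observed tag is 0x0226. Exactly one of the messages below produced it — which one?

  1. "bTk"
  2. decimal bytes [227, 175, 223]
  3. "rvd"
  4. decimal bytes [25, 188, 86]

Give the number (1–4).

2

Key hex bytes 4c 18 is 2 bytes ≤ B = 5; zero-pad to 5 bytes: K' = 4c 18 00 00 00.
K' ⊕ ipad = 7a 2e 36 36 36; K' ⊕ opad = 10 44 5c 5c 5c.
m1: inner = H(7a 2e 36 36 36 62 54 6b) = 02 6b; tag = H(10 44 5c 5c 5c 02 6b) = 01d5
m2: inner = H(7a 2e 36 36 36 e3 af df) = 03 bb; tag = H(10 44 5c 5c 5c 03 bb) = 0226 ← matches
m3: inner = H(7a 2e 36 36 36 72 76 64) = 02 96; tag = H(10 44 5c 5c 5c 02 96) = 0200
m4: inner = H(7a 2e 36 36 36 19 bc 56) = 02 75; tag = H(10 44 5c 5c 5c 02 75) = 01df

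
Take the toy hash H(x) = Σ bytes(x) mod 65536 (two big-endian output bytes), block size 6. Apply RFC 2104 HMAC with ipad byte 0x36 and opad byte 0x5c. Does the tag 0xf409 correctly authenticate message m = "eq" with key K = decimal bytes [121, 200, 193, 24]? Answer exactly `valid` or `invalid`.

invalid

Key decimal bytes [121, 200, 193, 24] = 79 c8 c1 18 is 4 bytes ≤ B = 6; zero-pad to 6 bytes: K' = 79 c8 c1 18 00 00.
K' ⊕ ipad = 4f fe f7 2e 36 36; K' ⊕ opad = 25 94 9d 44 5c 5c.
Inner hash: sum = 79+254+247+46+54+54+101+113 = 948 → 03 b4.
Outer hash (recomputed tag): sum = 37+148+157+68+92+92+3+180 = 777 → 03 09.
Recomputed tag = 0309; claimed = f409 → mismatch.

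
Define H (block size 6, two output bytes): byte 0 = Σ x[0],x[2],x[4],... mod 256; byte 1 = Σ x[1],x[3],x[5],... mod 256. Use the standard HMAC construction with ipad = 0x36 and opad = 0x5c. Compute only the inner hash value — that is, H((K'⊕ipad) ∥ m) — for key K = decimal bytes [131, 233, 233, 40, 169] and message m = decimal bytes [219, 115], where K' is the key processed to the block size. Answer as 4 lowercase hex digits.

Key decimal bytes [131, 233, 233, 40, 169] = 83 e9 e9 28 a9 is 5 bytes ≤ B = 6; zero-pad to 6 bytes: K' = 83 e9 e9 28 a9 00.
K' ⊕ ipad = b5 df df 1e 9f 36.
Inner input = b5 df df 1e 9f 36 ∥ db 73.
Inner hash: even-index sum = 782 mod 256 = 14; odd-index sum = 422 mod 256 = 166 → 0e a6.

0ea6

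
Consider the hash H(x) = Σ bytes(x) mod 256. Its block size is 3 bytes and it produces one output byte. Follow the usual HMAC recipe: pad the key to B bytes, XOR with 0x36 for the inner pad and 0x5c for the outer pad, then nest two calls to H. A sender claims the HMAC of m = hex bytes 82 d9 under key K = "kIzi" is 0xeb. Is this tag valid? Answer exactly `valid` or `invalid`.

valid

Key "kIzi" = 6b 49 7a 69 is 4 bytes > B = 3, so hash it first: H(key) = 97, then zero-pad to 3 bytes: K' = 97 00 00.
K' ⊕ ipad = a1 36 36; K' ⊕ opad = cb 5c 5c.
Inner hash: sum = 161+54+54+130+217 = 616; mod 256 = 104 → 68.
Outer hash (recomputed tag): sum = 203+92+92+104 = 491; mod 256 = 235 → eb.
Recomputed tag = eb; claimed = eb → match.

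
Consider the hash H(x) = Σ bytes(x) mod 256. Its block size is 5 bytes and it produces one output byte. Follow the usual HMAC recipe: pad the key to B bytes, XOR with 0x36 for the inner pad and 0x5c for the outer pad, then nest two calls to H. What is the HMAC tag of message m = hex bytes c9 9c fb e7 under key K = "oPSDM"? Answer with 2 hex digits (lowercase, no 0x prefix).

Key "oPSDM" = 6f 50 53 44 4d is exactly B = 5 bytes: K' = 6f 50 53 44 4d.
K' ⊕ ipad = 59 66 65 72 7b.  K' ⊕ opad = 33 0c 0f 18 11.
Inner input = (K'⊕ipad) ∥ m = 59 66 65 72 7b ∥ c9 9c fb e7.
Inner hash: sum = 89+102+101+114+123+201+156+251+231 = 1368; mod 256 = 88 → 58.
Outer input = (K'⊕opad) ∥ inner = 33 0c 0f 18 11 ∥ 58.
Outer hash (tag): sum = 51+12+15+24+17+88 = 207 → cf.

cf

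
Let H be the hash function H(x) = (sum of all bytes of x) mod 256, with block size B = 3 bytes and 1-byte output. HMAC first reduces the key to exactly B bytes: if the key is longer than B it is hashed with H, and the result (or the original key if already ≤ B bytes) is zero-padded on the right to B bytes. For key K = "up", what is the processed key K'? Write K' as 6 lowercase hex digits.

757000

Key "up" = 75 70 is 2 bytes ≤ B = 3; zero-pad to 3 bytes: K' = 75 70 00.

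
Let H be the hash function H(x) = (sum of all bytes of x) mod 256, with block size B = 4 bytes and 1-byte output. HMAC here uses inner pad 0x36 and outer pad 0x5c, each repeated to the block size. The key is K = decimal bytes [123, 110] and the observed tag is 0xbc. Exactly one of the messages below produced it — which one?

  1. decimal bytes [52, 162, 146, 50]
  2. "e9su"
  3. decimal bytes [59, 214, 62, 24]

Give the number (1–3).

1

Key decimal bytes [123, 110] = 7b 6e is 2 bytes ≤ B = 4; zero-pad to 4 bytes: K' = 7b 6e 00 00.
K' ⊕ ipad = 4d 58 36 36; K' ⊕ opad = 27 32 5c 5c.
m1: inner = H(4d 58 36 36 34 a2 92 32) = ab; tag = H(27 32 5c 5c ab) = bc ← matches
m2: inner = H(4d 58 36 36 65 39 73 75) = 97; tag = H(27 32 5c 5c 97) = a8
m3: inner = H(4d 58 36 36 3b d6 3e 18) = 78; tag = H(27 32 5c 5c 78) = 89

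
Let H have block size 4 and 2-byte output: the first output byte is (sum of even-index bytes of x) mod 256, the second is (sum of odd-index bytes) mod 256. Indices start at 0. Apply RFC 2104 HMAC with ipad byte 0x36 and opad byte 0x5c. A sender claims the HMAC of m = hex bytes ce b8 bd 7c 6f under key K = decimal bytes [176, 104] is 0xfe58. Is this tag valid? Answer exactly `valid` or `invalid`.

Key decimal bytes [176, 104] = b0 68 is 2 bytes ≤ B = 4; zero-pad to 4 bytes: K' = b0 68 00 00.
K' ⊕ ipad = 86 5e 36 36; K' ⊕ opad = ec 34 5c 5c.
Inner hash: even-index sum = 694 mod 256 = 182; odd-index sum = 456 mod 256 = 200 → b6 c8.
Outer hash (recomputed tag): even-index sum = 510 mod 256 = 254; odd-index sum = 344 mod 256 = 88 → fe 58.
Recomputed tag = fe58; claimed = fe58 → match.

valid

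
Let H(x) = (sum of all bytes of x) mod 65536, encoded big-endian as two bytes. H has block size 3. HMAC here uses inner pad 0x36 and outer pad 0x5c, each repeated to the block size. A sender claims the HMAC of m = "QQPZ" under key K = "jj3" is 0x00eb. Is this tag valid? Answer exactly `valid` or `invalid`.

invalid

Key "jj3" = 6a 6a 33 is exactly B = 3 bytes: K' = 6a 6a 33.
K' ⊕ ipad = 5c 5c 05; K' ⊕ opad = 36 36 6f.
Inner hash: sum = 92+92+5+81+81+80+90 = 521 → 02 09.
Outer hash (recomputed tag): sum = 54+54+111+2+9 = 230 → 00 e6.
Recomputed tag = 00e6; claimed = 00eb → mismatch.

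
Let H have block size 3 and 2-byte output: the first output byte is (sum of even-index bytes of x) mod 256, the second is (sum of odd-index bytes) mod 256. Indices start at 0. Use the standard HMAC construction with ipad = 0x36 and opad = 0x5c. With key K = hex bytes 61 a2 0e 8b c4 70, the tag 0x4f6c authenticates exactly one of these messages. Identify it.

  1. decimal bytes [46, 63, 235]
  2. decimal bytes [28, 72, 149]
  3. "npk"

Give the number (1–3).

Key hex bytes 61 a2 0e 8b c4 70 is 6 bytes > B = 3, so hash it first: H(key) = 33 9d, then zero-pad to 3 bytes: K' = 33 9d 00.
K' ⊕ ipad = 05 ab 36; K' ⊕ opad = 6f c1 5c.
m1: inner = H(05 ab 36 2e 3f eb) = 7a c4; tag = H(6f c1 5c 7a c4) = 8f3b
m2: inner = H(05 ab 36 1c 48 95) = 83 5c; tag = H(6f c1 5c 83 5c) = 2744
m3: inner = H(05 ab 36 6e 70 6b) = ab 84; tag = H(6f c1 5c ab 84) = 4f6c ← matches

3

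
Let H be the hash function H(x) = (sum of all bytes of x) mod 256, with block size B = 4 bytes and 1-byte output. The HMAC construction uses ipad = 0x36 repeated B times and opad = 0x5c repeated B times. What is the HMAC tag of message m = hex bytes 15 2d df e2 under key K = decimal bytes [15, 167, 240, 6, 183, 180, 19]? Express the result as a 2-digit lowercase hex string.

4b

Key decimal bytes [15, 167, 240, 6, 183, 180, 19] = 0f a7 f0 06 b7 b4 13 is 7 bytes > B = 4, so hash it first: H(key) = 2a, then zero-pad to 4 bytes: K' = 2a 00 00 00.
K' ⊕ ipad = 1c 36 36 36.  K' ⊕ opad = 76 5c 5c 5c.
Inner input = (K'⊕ipad) ∥ m = 1c 36 36 36 ∥ 15 2d df e2.
Inner hash: sum = 28+54+54+54+21+45+223+226 = 705; mod 256 = 193 → c1.
Outer input = (K'⊕opad) ∥ inner = 76 5c 5c 5c ∥ c1.
Outer hash (tag): sum = 118+92+92+92+193 = 587; mod 256 = 75 → 4b.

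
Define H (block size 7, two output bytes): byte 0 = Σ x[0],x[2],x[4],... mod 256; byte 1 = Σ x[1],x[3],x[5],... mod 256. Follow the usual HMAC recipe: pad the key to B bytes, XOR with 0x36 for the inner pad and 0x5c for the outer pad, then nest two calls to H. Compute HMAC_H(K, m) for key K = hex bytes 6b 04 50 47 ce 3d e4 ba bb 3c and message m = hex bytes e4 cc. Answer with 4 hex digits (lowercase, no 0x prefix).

2066

Key hex bytes 6b 04 50 47 ce 3d e4 ba bb 3c is 10 bytes > B = 7, so hash it first: H(key) = 28 7e, then zero-pad to 7 bytes: K' = 28 7e 00 00 00 00 00.
K' ⊕ ipad = 1e 48 36 36 36 36 36.  K' ⊕ opad = 74 22 5c 5c 5c 5c 5c.
Inner input = (K'⊕ipad) ∥ m = 1e 48 36 36 36 36 36 ∥ e4 cc.
Inner hash: even-index sum = 396 mod 256 = 140; odd-index sum = 408 mod 256 = 152 → 8c 98.
Outer input = (K'⊕opad) ∥ inner = 74 22 5c 5c 5c 5c 5c ∥ 8c 98.
Outer hash (tag): even-index sum = 544 mod 256 = 32; odd-index sum = 358 mod 256 = 102 → 20 66.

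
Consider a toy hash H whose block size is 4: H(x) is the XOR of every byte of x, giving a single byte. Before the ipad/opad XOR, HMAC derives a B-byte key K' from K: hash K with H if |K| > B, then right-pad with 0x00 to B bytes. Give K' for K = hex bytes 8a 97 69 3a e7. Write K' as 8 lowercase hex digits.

a9000000

|K| = 5 > B = 4, so first hash the key.
H(K): XOR 8a⊕97⊕69⊕3a⊕e7 = a9.
Zero-pad H(K) = a9 to 4 bytes: K' = a9 00 00 00.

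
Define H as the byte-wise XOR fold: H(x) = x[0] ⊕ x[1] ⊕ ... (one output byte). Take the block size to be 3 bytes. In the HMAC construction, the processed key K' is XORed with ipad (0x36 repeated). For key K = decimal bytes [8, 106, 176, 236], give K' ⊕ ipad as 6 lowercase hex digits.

Key decimal bytes [8, 106, 176, 236] = 08 6a b0 ec is 4 bytes > B = 3, so hash it first: H(key) = 3e, then zero-pad to 3 bytes: K' = 3e 00 00.
XOR each byte with 0x36: 3e⊕36=08, 00⊕36=36, 00⊕36=36.

083636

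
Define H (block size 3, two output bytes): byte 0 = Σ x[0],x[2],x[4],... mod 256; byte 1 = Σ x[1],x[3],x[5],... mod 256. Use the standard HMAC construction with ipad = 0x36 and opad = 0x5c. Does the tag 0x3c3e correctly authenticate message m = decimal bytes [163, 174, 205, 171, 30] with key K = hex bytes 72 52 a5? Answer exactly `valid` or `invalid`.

Key hex bytes 72 52 a5 is exactly B = 3 bytes: K' = 72 52 a5.
K' ⊕ ipad = 44 64 93; K' ⊕ opad = 2e 0e f9.
Inner hash: even-index sum = 560 mod 256 = 48; odd-index sum = 498 mod 256 = 242 → 30 f2.
Outer hash (recomputed tag): even-index sum = 537 mod 256 = 25; odd-index sum = 62 mod 256 = 62 → 19 3e.
Recomputed tag = 193e; claimed = 3c3e → mismatch.

invalid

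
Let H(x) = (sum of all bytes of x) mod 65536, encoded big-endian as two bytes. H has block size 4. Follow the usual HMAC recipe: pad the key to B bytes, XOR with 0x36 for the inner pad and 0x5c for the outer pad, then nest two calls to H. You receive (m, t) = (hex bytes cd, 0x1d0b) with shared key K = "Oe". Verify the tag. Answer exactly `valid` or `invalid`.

invalid

Key "Oe" = 4f 65 is 2 bytes ≤ B = 4; zero-pad to 4 bytes: K' = 4f 65 00 00.
K' ⊕ ipad = 79 53 36 36; K' ⊕ opad = 13 39 5c 5c.
Inner hash: sum = 121+83+54+54+205 = 517 → 02 05.
Outer hash (recomputed tag): sum = 19+57+92+92+2+5 = 267 → 01 0b.
Recomputed tag = 010b; claimed = 1d0b → mismatch.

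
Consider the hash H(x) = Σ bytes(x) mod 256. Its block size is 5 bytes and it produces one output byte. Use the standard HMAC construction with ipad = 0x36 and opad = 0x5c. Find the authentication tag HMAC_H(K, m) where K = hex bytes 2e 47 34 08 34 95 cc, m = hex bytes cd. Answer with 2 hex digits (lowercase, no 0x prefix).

Key hex bytes 2e 47 34 08 34 95 cc is 7 bytes > B = 5, so hash it first: H(key) = 46, then zero-pad to 5 bytes: K' = 46 00 00 00 00.
K' ⊕ ipad = 70 36 36 36 36.  K' ⊕ opad = 1a 5c 5c 5c 5c.
Inner input = (K'⊕ipad) ∥ m = 70 36 36 36 36 ∥ cd.
Inner hash: sum = 112+54+54+54+54+205 = 533; mod 256 = 21 → 15.
Outer input = (K'⊕opad) ∥ inner = 1a 5c 5c 5c 5c ∥ 15.
Outer hash (tag): sum = 26+92+92+92+92+21 = 415; mod 256 = 159 → 9f.

9f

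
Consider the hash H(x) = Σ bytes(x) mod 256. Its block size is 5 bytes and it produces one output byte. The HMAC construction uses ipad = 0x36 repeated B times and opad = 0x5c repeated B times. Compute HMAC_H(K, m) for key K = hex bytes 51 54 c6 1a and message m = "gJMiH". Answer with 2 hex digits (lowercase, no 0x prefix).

1b

Key hex bytes 51 54 c6 1a is 4 bytes ≤ B = 5; zero-pad to 5 bytes: K' = 51 54 c6 1a 00.
K' ⊕ ipad = 67 62 f0 2c 36.  K' ⊕ opad = 0d 08 9a 46 5c.
Inner input = (K'⊕ipad) ∥ m = 67 62 f0 2c 36 ∥ 67 4a 4d 69 48.
Inner hash: sum = 103+98+240+44+54+103+74+77+105+72 = 970; mod 256 = 202 → ca.
Outer input = (K'⊕opad) ∥ inner = 0d 08 9a 46 5c ∥ ca.
Outer hash (tag): sum = 13+8+154+70+92+202 = 539; mod 256 = 27 → 1b.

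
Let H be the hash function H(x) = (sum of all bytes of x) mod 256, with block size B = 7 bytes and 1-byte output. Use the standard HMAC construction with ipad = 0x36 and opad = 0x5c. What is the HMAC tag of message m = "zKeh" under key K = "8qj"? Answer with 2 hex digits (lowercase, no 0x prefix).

Key "8qj" = 38 71 6a is 3 bytes ≤ B = 7; zero-pad to 7 bytes: K' = 38 71 6a 00 00 00 00.
K' ⊕ ipad = 0e 47 5c 36 36 36 36.  K' ⊕ opad = 64 2d 36 5c 5c 5c 5c.
Inner input = (K'⊕ipad) ∥ m = 0e 47 5c 36 36 36 36 ∥ 7a 4b 65 68.
Inner hash: sum = 14+71+92+54+54+54+54+122+75+101+104 = 795; mod 256 = 27 → 1b.
Outer input = (K'⊕opad) ∥ inner = 64 2d 36 5c 5c 5c 5c ∥ 1b.
Outer hash (tag): sum = 100+45+54+92+92+92+92+27 = 594; mod 256 = 82 → 52.

52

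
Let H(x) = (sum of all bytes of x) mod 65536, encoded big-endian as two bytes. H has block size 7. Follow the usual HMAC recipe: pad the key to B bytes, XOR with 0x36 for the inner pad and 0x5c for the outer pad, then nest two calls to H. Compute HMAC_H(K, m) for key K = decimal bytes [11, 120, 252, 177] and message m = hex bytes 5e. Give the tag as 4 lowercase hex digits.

03fa

Key decimal bytes [11, 120, 252, 177] = 0b 78 fc b1 is 4 bytes ≤ B = 7; zero-pad to 7 bytes: K' = 0b 78 fc b1 00 00 00.
K' ⊕ ipad = 3d 4e ca 87 36 36 36.  K' ⊕ opad = 57 24 a0 ed 5c 5c 5c.
Inner input = (K'⊕ipad) ∥ m = 3d 4e ca 87 36 36 36 ∥ 5e.
Inner hash: sum = 61+78+202+135+54+54+54+94 = 732 → 02 dc.
Outer input = (K'⊕opad) ∥ inner = 57 24 a0 ed 5c 5c 5c ∥ 02 dc.
Outer hash (tag): sum = 87+36+160+237+92+92+92+2+220 = 1018 → 03 fa.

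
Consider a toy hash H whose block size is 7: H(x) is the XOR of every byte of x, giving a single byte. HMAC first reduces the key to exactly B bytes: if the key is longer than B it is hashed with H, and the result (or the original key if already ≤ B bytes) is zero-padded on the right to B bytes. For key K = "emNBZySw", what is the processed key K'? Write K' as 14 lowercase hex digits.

03000000000000

|K| = 8 > B = 7, so first hash the key.
H(K): XOR 65⊕6d⊕4e⊕42⊕5a⊕79⊕53⊕77 = 03.
Zero-pad H(K) = 03 to 7 bytes: K' = 03 00 00 00 00 00 00.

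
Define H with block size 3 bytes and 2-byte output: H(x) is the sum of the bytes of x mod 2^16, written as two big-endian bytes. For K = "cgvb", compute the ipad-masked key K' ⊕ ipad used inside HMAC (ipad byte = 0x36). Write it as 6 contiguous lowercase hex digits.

Key "cgvb" = 63 67 76 62 is 4 bytes > B = 3, so hash it first: H(key) = 01 a2, then zero-pad to 3 bytes: K' = 01 a2 00.
XOR each byte with 0x36: 01⊕36=37, a2⊕36=94, 00⊕36=36.

379436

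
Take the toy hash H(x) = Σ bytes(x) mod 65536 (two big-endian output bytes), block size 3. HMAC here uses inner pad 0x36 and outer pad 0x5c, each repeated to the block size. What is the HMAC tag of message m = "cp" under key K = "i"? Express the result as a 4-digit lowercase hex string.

Key "i" = 69 is 1 byte ≤ B = 3; zero-pad to 3 bytes: K' = 69 00 00.
K' ⊕ ipad = 5f 36 36.  K' ⊕ opad = 35 5c 5c.
Inner input = (K'⊕ipad) ∥ m = 5f 36 36 ∥ 63 70.
Inner hash: sum = 95+54+54+99+112 = 414 → 01 9e.
Outer input = (K'⊕opad) ∥ inner = 35 5c 5c ∥ 01 9e.
Outer hash (tag): sum = 53+92+92+1+158 = 396 → 01 8c.

018c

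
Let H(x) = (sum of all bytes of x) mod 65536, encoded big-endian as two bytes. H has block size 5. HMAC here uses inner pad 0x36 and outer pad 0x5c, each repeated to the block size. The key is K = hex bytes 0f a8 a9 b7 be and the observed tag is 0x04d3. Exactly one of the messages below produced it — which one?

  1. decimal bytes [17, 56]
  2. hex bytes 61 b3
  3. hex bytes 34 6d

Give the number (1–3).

Key hex bytes 0f a8 a9 b7 be is exactly B = 5 bytes: K' = 0f a8 a9 b7 be.
K' ⊕ ipad = 39 9e 9f 81 88; K' ⊕ opad = 53 f4 f5 eb e2.
m1: inner = H(39 9e 9f 81 88 11 38) = 02 c8; tag = H(53 f4 f5 eb e2 02 c8) = 04d3 ← matches
m2: inner = H(39 9e 9f 81 88 61 b3) = 03 93; tag = H(53 f4 f5 eb e2 03 93) = 049f
m3: inner = H(39 9e 9f 81 88 34 6d) = 03 20; tag = H(53 f4 f5 eb e2 03 20) = 042c

1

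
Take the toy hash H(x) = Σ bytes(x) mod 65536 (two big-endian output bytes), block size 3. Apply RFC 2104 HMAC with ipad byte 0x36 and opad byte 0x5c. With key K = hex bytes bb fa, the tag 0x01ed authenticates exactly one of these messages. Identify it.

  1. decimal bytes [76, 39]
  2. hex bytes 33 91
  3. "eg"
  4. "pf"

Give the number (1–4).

1

Key hex bytes bb fa is 2 bytes ≤ B = 3; zero-pad to 3 bytes: K' = bb fa 00.
K' ⊕ ipad = 8d cc 36; K' ⊕ opad = e7 a6 5c.
m1: inner = H(8d cc 36 4c 27) = 02 02; tag = H(e7 a6 5c 02 02) = 01ed ← matches
m2: inner = H(8d cc 36 33 91) = 02 53; tag = H(e7 a6 5c 02 53) = 023e
m3: inner = H(8d cc 36 65 67) = 02 5b; tag = H(e7 a6 5c 02 5b) = 0246
m4: inner = H(8d cc 36 70 66) = 02 65; tag = H(e7 a6 5c 02 65) = 0250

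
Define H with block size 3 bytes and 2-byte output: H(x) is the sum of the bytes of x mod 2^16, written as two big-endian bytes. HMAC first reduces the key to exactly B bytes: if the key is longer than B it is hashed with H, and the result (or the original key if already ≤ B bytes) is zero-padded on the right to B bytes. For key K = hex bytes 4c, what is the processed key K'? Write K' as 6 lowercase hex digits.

4c0000

Key hex bytes 4c is 1 byte ≤ B = 3; zero-pad to 3 bytes: K' = 4c 00 00.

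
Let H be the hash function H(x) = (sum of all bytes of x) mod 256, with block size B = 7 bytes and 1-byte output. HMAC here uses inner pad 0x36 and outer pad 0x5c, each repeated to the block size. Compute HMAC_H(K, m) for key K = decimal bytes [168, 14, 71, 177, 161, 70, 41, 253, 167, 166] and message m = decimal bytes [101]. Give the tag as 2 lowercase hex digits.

63

Key decimal bytes [168, 14, 71, 177, 161, 70, 41, 253, 167, 166] = a8 0e 47 b1 a1 46 29 fd a7 a6 is 10 bytes > B = 7, so hash it first: H(key) = 08, then zero-pad to 7 bytes: K' = 08 00 00 00 00 00 00.
K' ⊕ ipad = 3e 36 36 36 36 36 36.  K' ⊕ opad = 54 5c 5c 5c 5c 5c 5c.
Inner input = (K'⊕ipad) ∥ m = 3e 36 36 36 36 36 36 ∥ 65.
Inner hash: sum = 62+54+54+54+54+54+54+101 = 487; mod 256 = 231 → e7.
Outer input = (K'⊕opad) ∥ inner = 54 5c 5c 5c 5c 5c 5c ∥ e7.
Outer hash (tag): sum = 84+92+92+92+92+92+92+231 = 867; mod 256 = 99 → 63.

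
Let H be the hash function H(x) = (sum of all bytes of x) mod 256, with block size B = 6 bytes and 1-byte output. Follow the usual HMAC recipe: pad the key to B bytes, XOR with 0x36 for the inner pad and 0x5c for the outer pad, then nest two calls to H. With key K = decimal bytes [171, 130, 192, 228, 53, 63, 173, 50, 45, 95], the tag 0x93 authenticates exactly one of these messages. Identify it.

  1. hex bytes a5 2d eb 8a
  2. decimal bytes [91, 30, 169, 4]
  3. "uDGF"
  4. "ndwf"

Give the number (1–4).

1

Key decimal bytes [171, 130, 192, 228, 53, 63, 173, 50, 45, 95] = ab 82 c0 e4 35 3f ad 32 2d 5f is 10 bytes > B = 6, so hash it first: H(key) = b0, then zero-pad to 6 bytes: K' = b0 00 00 00 00 00.
K' ⊕ ipad = 86 36 36 36 36 36; K' ⊕ opad = ec 5c 5c 5c 5c 5c.
m1: inner = H(86 36 36 36 36 36 a5 2d eb 8a) = db; tag = H(ec 5c 5c 5c 5c 5c db) = 93 ← matches
m2: inner = H(86 36 36 36 36 36 5b 1e a9 04) = ba; tag = H(ec 5c 5c 5c 5c 5c ba) = 72
m3: inner = H(86 36 36 36 36 36 75 44 47 46) = da; tag = H(ec 5c 5c 5c 5c 5c da) = 92
m4: inner = H(86 36 36 36 36 36 6e 64 77 66) = 43; tag = H(ec 5c 5c 5c 5c 5c 43) = fb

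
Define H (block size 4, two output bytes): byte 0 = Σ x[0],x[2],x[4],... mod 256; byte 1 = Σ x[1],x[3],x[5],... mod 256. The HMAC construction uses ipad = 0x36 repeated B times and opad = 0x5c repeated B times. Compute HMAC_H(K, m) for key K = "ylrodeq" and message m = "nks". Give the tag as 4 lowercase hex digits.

Key "ylrodeq" = 79 6c 72 6f 64 65 71 is 7 bytes > B = 4, so hash it first: H(key) = c0 40, then zero-pad to 4 bytes: K' = c0 40 00 00.
K' ⊕ ipad = f6 76 36 36.  K' ⊕ opad = 9c 1c 5c 5c.
Inner input = (K'⊕ipad) ∥ m = f6 76 36 36 ∥ 6e 6b 73.
Inner hash: even-index sum = 525 mod 256 = 13; odd-index sum = 279 mod 256 = 23 → 0d 17.
Outer input = (K'⊕opad) ∥ inner = 9c 1c 5c 5c ∥ 0d 17.
Outer hash (tag): even-index sum = 261 mod 256 = 5; odd-index sum = 143 mod 256 = 143 → 05 8f.

058f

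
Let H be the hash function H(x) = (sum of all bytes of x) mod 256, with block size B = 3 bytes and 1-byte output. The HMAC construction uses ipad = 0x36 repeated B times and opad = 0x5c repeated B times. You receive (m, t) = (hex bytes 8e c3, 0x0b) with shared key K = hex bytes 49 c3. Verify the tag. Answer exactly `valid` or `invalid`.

valid

Key hex bytes 49 c3 is 2 bytes ≤ B = 3; zero-pad to 3 bytes: K' = 49 c3 00.
K' ⊕ ipad = 7f f5 36; K' ⊕ opad = 15 9f 5c.
Inner hash: sum = 127+245+54+142+195 = 763; mod 256 = 251 → fb.
Outer hash (recomputed tag): sum = 21+159+92+251 = 523; mod 256 = 11 → 0b.
Recomputed tag = 0b; claimed = 0b → match.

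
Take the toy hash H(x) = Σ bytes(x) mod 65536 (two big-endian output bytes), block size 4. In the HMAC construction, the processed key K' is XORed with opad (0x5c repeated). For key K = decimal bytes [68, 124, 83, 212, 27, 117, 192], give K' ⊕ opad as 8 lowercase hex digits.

5f6b5c5c

Key decimal bytes [68, 124, 83, 212, 27, 117, 192] = 44 7c 53 d4 1b 75 c0 is 7 bytes > B = 4, so hash it first: H(key) = 03 37, then zero-pad to 4 bytes: K' = 03 37 00 00.
XOR each byte with 0x5c: 03⊕5c=5f, 37⊕5c=6b, 00⊕5c=5c, 00⊕5c=5c.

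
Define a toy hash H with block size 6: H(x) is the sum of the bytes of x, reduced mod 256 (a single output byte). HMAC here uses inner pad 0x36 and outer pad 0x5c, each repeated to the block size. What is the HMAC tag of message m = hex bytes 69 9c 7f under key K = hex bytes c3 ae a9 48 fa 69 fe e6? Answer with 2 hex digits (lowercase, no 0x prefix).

f2

Key hex bytes c3 ae a9 48 fa 69 fe e6 is 8 bytes > B = 6, so hash it first: H(key) = a9, then zero-pad to 6 bytes: K' = a9 00 00 00 00 00.
K' ⊕ ipad = 9f 36 36 36 36 36.  K' ⊕ opad = f5 5c 5c 5c 5c 5c.
Inner input = (K'⊕ipad) ∥ m = 9f 36 36 36 36 36 ∥ 69 9c 7f.
Inner hash: sum = 159+54+54+54+54+54+105+156+127 = 817; mod 256 = 49 → 31.
Outer input = (K'⊕opad) ∥ inner = f5 5c 5c 5c 5c 5c ∥ 31.
Outer hash (tag): sum = 245+92+92+92+92+92+49 = 754; mod 256 = 242 → f2.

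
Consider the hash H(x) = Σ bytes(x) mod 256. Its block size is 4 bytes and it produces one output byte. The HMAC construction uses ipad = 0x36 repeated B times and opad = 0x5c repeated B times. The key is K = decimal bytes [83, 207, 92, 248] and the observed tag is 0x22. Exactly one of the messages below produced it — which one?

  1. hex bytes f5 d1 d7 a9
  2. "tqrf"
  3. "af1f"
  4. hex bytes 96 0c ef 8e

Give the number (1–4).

Key decimal bytes [83, 207, 92, 248] = 53 cf 5c f8 is exactly B = 4 bytes: K' = 53 cf 5c f8.
K' ⊕ ipad = 65 f9 6a ce; K' ⊕ opad = 0f 93 00 a4.
m1: inner = H(65 f9 6a ce f5 d1 d7 a9) = dc; tag = H(0f 93 00 a4 dc) = 22 ← matches
m2: inner = H(65 f9 6a ce 74 71 72 66) = 53; tag = H(0f 93 00 a4 53) = 99
m3: inner = H(65 f9 6a ce 61 66 31 66) = f4; tag = H(0f 93 00 a4 f4) = 3a
m4: inner = H(65 f9 6a ce 96 0c ef 8e) = b5; tag = H(0f 93 00 a4 b5) = fb

1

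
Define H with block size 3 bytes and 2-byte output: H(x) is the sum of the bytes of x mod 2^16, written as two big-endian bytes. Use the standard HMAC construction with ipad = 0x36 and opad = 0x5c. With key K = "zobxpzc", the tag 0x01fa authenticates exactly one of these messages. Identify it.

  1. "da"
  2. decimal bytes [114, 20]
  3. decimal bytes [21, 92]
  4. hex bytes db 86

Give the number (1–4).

4

Key "zobxpzc" = 7a 6f 62 78 70 7a 63 is 7 bytes > B = 3, so hash it first: H(key) = 03 10, then zero-pad to 3 bytes: K' = 03 10 00.
K' ⊕ ipad = 35 26 36; K' ⊕ opad = 5f 4c 5c.
m1: inner = H(35 26 36 64 61) = 01 56; tag = H(5f 4c 5c 01 56) = 015e
m2: inner = H(35 26 36 72 14) = 01 17; tag = H(5f 4c 5c 01 17) = 011f
m3: inner = H(35 26 36 15 5c) = 01 02; tag = H(5f 4c 5c 01 02) = 010a
m4: inner = H(35 26 36 db 86) = 01 f2; tag = H(5f 4c 5c 01 f2) = 01fa ← matches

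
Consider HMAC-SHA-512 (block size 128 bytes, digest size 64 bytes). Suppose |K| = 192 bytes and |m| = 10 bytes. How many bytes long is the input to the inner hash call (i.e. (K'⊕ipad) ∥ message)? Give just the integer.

138

Key is 192 > 128 bytes, so it is hashed to 64 bytes then zero-padded to 128: |K'| = 128.
Inner input = (K'⊕ipad) ∥ m → 128 + 10 = 138 bytes.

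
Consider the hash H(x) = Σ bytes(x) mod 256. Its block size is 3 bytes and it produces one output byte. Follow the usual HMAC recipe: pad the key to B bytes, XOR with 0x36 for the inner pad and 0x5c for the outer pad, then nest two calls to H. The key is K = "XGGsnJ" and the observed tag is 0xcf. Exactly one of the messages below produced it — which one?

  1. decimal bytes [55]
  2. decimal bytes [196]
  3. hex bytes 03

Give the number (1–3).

1

Key "XGGsnJ" = 58 47 47 73 6e 4a is 6 bytes > B = 3, so hash it first: H(key) = 11, then zero-pad to 3 bytes: K' = 11 00 00.
K' ⊕ ipad = 27 36 36; K' ⊕ opad = 4d 5c 5c.
m1: inner = H(27 36 36 37) = ca; tag = H(4d 5c 5c ca) = cf ← matches
m2: inner = H(27 36 36 c4) = 57; tag = H(4d 5c 5c 57) = 5c
m3: inner = H(27 36 36 03) = 96; tag = H(4d 5c 5c 96) = 9b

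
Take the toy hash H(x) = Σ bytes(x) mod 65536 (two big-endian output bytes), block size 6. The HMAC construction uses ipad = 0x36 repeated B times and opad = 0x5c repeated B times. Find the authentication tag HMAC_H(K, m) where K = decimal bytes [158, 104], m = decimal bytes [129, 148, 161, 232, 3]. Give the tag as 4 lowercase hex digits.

Key decimal bytes [158, 104] = 9e 68 is 2 bytes ≤ B = 6; zero-pad to 6 bytes: K' = 9e 68 00 00 00 00.
K' ⊕ ipad = a8 5e 36 36 36 36.  K' ⊕ opad = c2 34 5c 5c 5c 5c.
Inner input = (K'⊕ipad) ∥ m = a8 5e 36 36 36 36 ∥ 81 94 a1 e8 03.
Inner hash: sum = 168+94+54+54+54+54+129+148+161+232+3 = 1151 → 04 7f.
Outer input = (K'⊕opad) ∥ inner = c2 34 5c 5c 5c 5c ∥ 04 7f.
Outer hash (tag): sum = 194+52+92+92+92+92+4+127 = 745 → 02 e9.

02e9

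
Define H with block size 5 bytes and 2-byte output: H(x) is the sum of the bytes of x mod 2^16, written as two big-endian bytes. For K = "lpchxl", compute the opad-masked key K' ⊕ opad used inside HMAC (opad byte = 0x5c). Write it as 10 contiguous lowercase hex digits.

Key "lpchxl" = 6c 70 63 68 78 6c is 6 bytes > B = 5, so hash it first: H(key) = 02 8b, then zero-pad to 5 bytes: K' = 02 8b 00 00 00.
XOR each byte with 0x5c: 02⊕5c=5e, 8b⊕5c=d7, 00⊕5c=5c, 00⊕5c=5c, 00⊕5c=5c.

5ed75c5c5c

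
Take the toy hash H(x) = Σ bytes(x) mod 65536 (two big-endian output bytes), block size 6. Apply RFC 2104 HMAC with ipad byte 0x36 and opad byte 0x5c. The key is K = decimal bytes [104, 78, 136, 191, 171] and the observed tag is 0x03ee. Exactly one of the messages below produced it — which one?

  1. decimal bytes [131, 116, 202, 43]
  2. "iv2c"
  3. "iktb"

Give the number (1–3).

3

Key decimal bytes [104, 78, 136, 191, 171] = 68 4e 88 bf ab is 5 bytes ≤ B = 6; zero-pad to 6 bytes: K' = 68 4e 88 bf ab 00.
K' ⊕ ipad = 5e 78 be 89 9d 36; K' ⊕ opad = 34 12 d4 e3 f7 5c.
m1: inner = H(5e 78 be 89 9d 36 83 74 ca 2b) = 04 dc; tag = H(34 12 d4 e3 f7 5c 04 dc) = 0430
m2: inner = H(5e 78 be 89 9d 36 69 76 32 63) = 04 64; tag = H(34 12 d4 e3 f7 5c 04 64) = 03b8
m3: inner = H(5e 78 be 89 9d 36 69 6b 74 62) = 04 9a; tag = H(34 12 d4 e3 f7 5c 04 9a) = 03ee ← matches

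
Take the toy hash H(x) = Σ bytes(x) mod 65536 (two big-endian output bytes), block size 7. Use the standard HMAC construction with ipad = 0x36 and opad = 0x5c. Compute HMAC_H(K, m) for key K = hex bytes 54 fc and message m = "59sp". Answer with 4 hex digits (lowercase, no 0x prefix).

Key hex bytes 54 fc is 2 bytes ≤ B = 7; zero-pad to 7 bytes: K' = 54 fc 00 00 00 00 00.
K' ⊕ ipad = 62 ca 36 36 36 36 36.  K' ⊕ opad = 08 a0 5c 5c 5c 5c 5c.
Inner input = (K'⊕ipad) ∥ m = 62 ca 36 36 36 36 36 ∥ 35 39 73 70.
Inner hash: sum = 98+202+54+54+54+54+54+53+57+115+112 = 907 → 03 8b.
Outer input = (K'⊕opad) ∥ inner = 08 a0 5c 5c 5c 5c 5c ∥ 03 8b.
Outer hash (tag): sum = 8+160+92+92+92+92+92+3+139 = 770 → 03 02.

0302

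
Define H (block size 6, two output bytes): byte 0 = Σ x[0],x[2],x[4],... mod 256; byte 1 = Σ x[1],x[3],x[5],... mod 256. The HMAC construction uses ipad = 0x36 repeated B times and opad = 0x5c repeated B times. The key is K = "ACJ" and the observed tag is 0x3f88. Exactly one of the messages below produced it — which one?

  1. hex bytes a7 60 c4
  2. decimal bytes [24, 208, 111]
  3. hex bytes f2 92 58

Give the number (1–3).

2

Key "ACJ" = 41 43 4a is 3 bytes ≤ B = 6; zero-pad to 6 bytes: K' = 41 43 4a 00 00 00.
K' ⊕ ipad = 77 75 7c 36 36 36; K' ⊕ opad = 1d 1f 16 5c 5c 5c.
m1: inner = H(77 75 7c 36 36 36 a7 60 c4) = 94 41; tag = H(1d 1f 16 5c 5c 5c 94 41) = 2318
m2: inner = H(77 75 7c 36 36 36 18 d0 6f) = b0 b1; tag = H(1d 1f 16 5c 5c 5c b0 b1) = 3f88 ← matches
m3: inner = H(77 75 7c 36 36 36 f2 92 58) = 73 73; tag = H(1d 1f 16 5c 5c 5c 73 73) = 024a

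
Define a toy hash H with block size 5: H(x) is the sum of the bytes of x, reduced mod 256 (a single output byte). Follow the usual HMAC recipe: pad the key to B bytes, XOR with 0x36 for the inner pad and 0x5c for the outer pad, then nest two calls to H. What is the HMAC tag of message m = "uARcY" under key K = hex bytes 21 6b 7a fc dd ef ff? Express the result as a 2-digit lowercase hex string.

98

Key hex bytes 21 6b 7a fc dd ef ff is 7 bytes > B = 5, so hash it first: H(key) = cd, then zero-pad to 5 bytes: K' = cd 00 00 00 00.
K' ⊕ ipad = fb 36 36 36 36.  K' ⊕ opad = 91 5c 5c 5c 5c.
Inner input = (K'⊕ipad) ∥ m = fb 36 36 36 36 ∥ 75 41 52 63 59.
Inner hash: sum = 251+54+54+54+54+117+65+82+99+89 = 919; mod 256 = 151 → 97.
Outer input = (K'⊕opad) ∥ inner = 91 5c 5c 5c 5c ∥ 97.
Outer hash (tag): sum = 145+92+92+92+92+151 = 664; mod 256 = 152 → 98.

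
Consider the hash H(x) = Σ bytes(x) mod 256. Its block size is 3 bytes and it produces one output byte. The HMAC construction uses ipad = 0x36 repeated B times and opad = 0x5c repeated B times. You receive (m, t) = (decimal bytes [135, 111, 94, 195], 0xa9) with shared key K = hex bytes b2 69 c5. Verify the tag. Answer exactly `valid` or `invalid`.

Key hex bytes b2 69 c5 is exactly B = 3 bytes: K' = b2 69 c5.
K' ⊕ ipad = 84 5f f3; K' ⊕ opad = ee 35 99.
Inner hash: sum = 132+95+243+135+111+94+195 = 1005; mod 256 = 237 → ed.
Outer hash (recomputed tag): sum = 238+53+153+237 = 681; mod 256 = 169 → a9.
Recomputed tag = a9; claimed = a9 → match.

valid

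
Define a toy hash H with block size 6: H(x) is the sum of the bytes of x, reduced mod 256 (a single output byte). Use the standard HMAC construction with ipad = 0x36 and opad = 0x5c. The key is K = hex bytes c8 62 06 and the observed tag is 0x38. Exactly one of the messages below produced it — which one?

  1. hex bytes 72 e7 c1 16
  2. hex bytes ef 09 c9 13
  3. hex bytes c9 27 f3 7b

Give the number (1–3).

2

Key hex bytes c8 62 06 is 3 bytes ≤ B = 6; zero-pad to 6 bytes: K' = c8 62 06 00 00 00.
K' ⊕ ipad = fe 54 30 36 36 36; K' ⊕ opad = 94 3e 5a 5c 5c 5c.
m1: inner = H(fe 54 30 36 36 36 72 e7 c1 16) = 54; tag = H(94 3e 5a 5c 5c 5c 54) = 94
m2: inner = H(fe 54 30 36 36 36 ef 09 c9 13) = f8; tag = H(94 3e 5a 5c 5c 5c f8) = 38 ← matches
m3: inner = H(fe 54 30 36 36 36 c9 27 f3 7b) = 82; tag = H(94 3e 5a 5c 5c 5c 82) = c2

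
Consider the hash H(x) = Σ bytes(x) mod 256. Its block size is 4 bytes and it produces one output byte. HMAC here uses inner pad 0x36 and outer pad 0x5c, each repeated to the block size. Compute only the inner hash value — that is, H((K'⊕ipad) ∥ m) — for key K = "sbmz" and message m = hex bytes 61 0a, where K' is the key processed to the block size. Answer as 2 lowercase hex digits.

ab

Key "sbmz" = 73 62 6d 7a is exactly B = 4 bytes: K' = 73 62 6d 7a.
K' ⊕ ipad = 45 54 5b 4c.
Inner input = 45 54 5b 4c ∥ 61 0a.
Inner hash: sum = 69+84+91+76+97+10 = 427; mod 256 = 171 → ab.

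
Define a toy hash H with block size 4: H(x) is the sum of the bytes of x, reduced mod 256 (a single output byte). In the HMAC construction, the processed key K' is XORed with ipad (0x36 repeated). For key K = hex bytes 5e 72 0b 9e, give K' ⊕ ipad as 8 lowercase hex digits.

68443da8

Key hex bytes 5e 72 0b 9e is exactly B = 4 bytes: K' = 5e 72 0b 9e.
XOR each byte with 0x36: 5e⊕36=68, 72⊕36=44, 0b⊕36=3d, 9e⊕36=a8.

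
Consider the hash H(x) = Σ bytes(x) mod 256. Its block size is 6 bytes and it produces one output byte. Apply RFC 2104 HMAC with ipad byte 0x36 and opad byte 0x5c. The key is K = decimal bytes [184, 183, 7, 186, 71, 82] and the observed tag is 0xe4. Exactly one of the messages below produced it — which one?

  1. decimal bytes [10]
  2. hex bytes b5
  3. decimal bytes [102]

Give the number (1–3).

Key decimal bytes [184, 183, 7, 186, 71, 82] = b8 b7 07 ba 47 52 is exactly B = 6 bytes: K' = b8 b7 07 ba 47 52.
K' ⊕ ipad = 8e 81 31 8c 71 64; K' ⊕ opad = e4 eb 5b e6 1b 0e.
m1: inner = H(8e 81 31 8c 71 64 0a) = ab; tag = H(e4 eb 5b e6 1b 0e ab) = e4 ← matches
m2: inner = H(8e 81 31 8c 71 64 b5) = 56; tag = H(e4 eb 5b e6 1b 0e 56) = 8f
m3: inner = H(8e 81 31 8c 71 64 66) = 07; tag = H(e4 eb 5b e6 1b 0e 07) = 40

1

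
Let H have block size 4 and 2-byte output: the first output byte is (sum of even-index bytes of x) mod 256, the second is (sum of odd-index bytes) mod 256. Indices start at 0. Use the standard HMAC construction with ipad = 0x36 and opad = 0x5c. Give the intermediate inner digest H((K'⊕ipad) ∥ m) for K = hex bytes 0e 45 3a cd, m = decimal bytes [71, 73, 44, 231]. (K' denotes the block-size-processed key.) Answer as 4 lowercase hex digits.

Key hex bytes 0e 45 3a cd is exactly B = 4 bytes: K' = 0e 45 3a cd.
K' ⊕ ipad = 38 73 0c fb.
Inner input = 38 73 0c fb ∥ 47 49 2c e7.
Inner hash: even-index sum = 183 mod 256 = 183; odd-index sum = 670 mod 256 = 158 → b7 9e.

b79e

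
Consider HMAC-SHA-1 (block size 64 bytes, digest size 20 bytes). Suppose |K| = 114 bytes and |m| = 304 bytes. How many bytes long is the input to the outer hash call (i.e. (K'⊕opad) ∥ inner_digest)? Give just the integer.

84

Key is 114 > 64 bytes, so it is hashed to 20 bytes then zero-padded to 64: |K'| = 64.
Outer input = (K'⊕opad) ∥ H(inner) → 64 + 20 = 84 bytes.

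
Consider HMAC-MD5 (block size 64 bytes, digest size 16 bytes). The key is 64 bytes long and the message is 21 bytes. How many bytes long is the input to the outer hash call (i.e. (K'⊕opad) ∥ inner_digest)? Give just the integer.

Key is 64 ≤ 64 bytes, zero-padded: |K'| = 64.
Outer input = (K'⊕opad) ∥ H(inner) → 64 + 16 = 80 bytes.

80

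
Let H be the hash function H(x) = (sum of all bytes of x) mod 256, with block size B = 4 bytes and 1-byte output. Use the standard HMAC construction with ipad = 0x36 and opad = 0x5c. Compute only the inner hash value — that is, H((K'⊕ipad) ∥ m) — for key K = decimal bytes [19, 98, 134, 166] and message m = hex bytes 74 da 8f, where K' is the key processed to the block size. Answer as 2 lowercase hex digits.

96

Key decimal bytes [19, 98, 134, 166] = 13 62 86 a6 is exactly B = 4 bytes: K' = 13 62 86 a6.
K' ⊕ ipad = 25 54 b0 90.
Inner input = 25 54 b0 90 ∥ 74 da 8f.
Inner hash: sum = 37+84+176+144+116+218+143 = 918; mod 256 = 150 → 96.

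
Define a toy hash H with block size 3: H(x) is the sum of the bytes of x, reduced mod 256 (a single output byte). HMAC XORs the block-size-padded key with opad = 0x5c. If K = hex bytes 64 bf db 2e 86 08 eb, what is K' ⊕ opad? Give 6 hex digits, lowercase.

f95c5c

Key hex bytes 64 bf db 2e 86 08 eb is 7 bytes > B = 3, so hash it first: H(key) = a5, then zero-pad to 3 bytes: K' = a5 00 00.
XOR each byte with 0x5c: a5⊕5c=f9, 00⊕5c=5c, 00⊕5c=5c.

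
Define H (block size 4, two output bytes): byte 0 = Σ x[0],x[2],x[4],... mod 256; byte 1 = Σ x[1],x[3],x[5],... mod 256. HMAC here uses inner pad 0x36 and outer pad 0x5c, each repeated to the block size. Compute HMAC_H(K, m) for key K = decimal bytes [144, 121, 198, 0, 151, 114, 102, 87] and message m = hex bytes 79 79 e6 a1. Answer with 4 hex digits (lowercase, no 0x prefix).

653e

Key decimal bytes [144, 121, 198, 0, 151, 114, 102, 87] = 90 79 c6 00 97 72 66 57 is 8 bytes > B = 4, so hash it first: H(key) = 53 42, then zero-pad to 4 bytes: K' = 53 42 00 00.
K' ⊕ ipad = 65 74 36 36.  K' ⊕ opad = 0f 1e 5c 5c.
Inner input = (K'⊕ipad) ∥ m = 65 74 36 36 ∥ 79 79 e6 a1.
Inner hash: even-index sum = 506 mod 256 = 250; odd-index sum = 452 mod 256 = 196 → fa c4.
Outer input = (K'⊕opad) ∥ inner = 0f 1e 5c 5c ∥ fa c4.
Outer hash (tag): even-index sum = 357 mod 256 = 101; odd-index sum = 318 mod 256 = 62 → 65 3e.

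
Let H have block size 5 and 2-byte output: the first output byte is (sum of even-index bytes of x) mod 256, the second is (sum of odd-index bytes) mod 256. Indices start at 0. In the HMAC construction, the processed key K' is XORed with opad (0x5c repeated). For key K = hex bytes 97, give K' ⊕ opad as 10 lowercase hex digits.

cb5c5c5c5c

Key hex bytes 97 is 1 byte ≤ B = 5; zero-pad to 5 bytes: K' = 97 00 00 00 00.
XOR each byte with 0x5c: 97⊕5c=cb, 00⊕5c=5c, 00⊕5c=5c, 00⊕5c=5c, 00⊕5c=5c.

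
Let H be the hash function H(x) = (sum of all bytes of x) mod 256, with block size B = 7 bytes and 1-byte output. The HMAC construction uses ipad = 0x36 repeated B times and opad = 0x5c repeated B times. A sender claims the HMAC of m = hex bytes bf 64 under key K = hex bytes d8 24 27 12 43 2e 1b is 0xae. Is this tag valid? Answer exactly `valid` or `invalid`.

Key hex bytes d8 24 27 12 43 2e 1b is exactly B = 7 bytes: K' = d8 24 27 12 43 2e 1b.
K' ⊕ ipad = ee 12 11 24 75 18 2d; K' ⊕ opad = 84 78 7b 4e 1f 72 47.
Inner hash: sum = 238+18+17+36+117+24+45+191+100 = 786; mod 256 = 18 → 12.
Outer hash (recomputed tag): sum = 132+120+123+78+31+114+71+18 = 687; mod 256 = 175 → af.
Recomputed tag = af; claimed = ae → mismatch.

invalid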